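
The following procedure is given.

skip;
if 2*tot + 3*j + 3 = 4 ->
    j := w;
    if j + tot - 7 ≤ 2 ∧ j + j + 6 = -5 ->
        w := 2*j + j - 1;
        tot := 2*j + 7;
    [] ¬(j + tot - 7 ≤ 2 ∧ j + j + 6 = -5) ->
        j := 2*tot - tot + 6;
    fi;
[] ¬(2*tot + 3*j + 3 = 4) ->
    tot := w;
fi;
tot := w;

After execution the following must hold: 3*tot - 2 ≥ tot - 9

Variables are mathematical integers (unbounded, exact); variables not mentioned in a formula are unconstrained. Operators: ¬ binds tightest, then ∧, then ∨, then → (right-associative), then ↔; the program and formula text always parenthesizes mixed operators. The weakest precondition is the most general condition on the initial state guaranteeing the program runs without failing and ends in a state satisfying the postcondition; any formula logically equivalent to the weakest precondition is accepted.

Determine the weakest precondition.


Working backward. After the program, the postcondition 3*tot - 2 ≥ tot - 9 must hold; in canonical form it is 2*tot ≥ -7.
Before tot := w: 2*w ≥ -7
Then branch requires ((tot + w ≤ 9 ∧ 2*w = -11) → 6*w ≥ -5) ∧ ((¬(tot + w ≤ 9 ∧ 2*w = -11)) → 2*w ≥ -7); else branch requires 2*w ≥ -7.
Before the if: (3*j + 2*tot = 1 → (((tot + w ≤ 9 ∧ 2*w = -11) → 6*w ≥ -5) ∧ ((¬(tot + w ≤ 9 ∧ 2*w = -11)) → 2*w ≥ -7))) ∧ ((¬(3*j + 2*tot = 1)) → 2*w ≥ -7)
Before skip: (3*j + 2*tot = 1 → (((tot + w ≤ 9 ∧ 2*w = -11) → 6*w ≥ -5) ∧ ((¬(tot + w ≤ 9 ∧ 2*w = -11)) → 2*w ≥ -7))) ∧ ((¬(3*j + 2*tot = 1)) → 2*w ≥ -7)
Answer: WP = (3*j + 2*tot = 1 → (((tot + w ≤ 9 ∧ 2*w = -11) → 6*w ≥ -5) ∧ ((¬(tot + w ≤ 9 ∧ 2*w = -11)) → 2*w ≥ -7))) ∧ ((¬(3*j + 2*tot = 1)) → 2*w ≥ -7)


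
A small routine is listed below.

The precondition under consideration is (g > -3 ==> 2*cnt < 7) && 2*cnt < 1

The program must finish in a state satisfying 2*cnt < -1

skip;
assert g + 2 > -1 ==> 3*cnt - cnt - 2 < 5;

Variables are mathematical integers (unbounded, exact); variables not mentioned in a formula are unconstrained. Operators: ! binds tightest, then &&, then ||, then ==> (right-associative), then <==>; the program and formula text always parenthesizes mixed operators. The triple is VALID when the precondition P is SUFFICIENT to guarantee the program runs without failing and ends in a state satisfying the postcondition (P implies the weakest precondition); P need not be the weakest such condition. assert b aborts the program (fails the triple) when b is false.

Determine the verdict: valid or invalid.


Working backward. After the program, 2*cnt < -1 must hold.
Before assert g + 2 > -1 ==> 3*cnt - cnt - 2 < 5: (g > -3 ==> 2*cnt < 7) && 2*cnt < -1
Before skip: (g > -3 ==> 2*cnt < 7) && 2*cnt < -1
The weakest precondition is (g > -3 ==> 2*cnt < 7) && 2*cnt < -1.
Check whether (g > -3 ==> 2*cnt < 7) && 2*cnt < 1 implies it.
Countermodel: at the initial state cnt = 0, g = -2, the precondition holds but the weakest precondition fails.
Answer: invalid


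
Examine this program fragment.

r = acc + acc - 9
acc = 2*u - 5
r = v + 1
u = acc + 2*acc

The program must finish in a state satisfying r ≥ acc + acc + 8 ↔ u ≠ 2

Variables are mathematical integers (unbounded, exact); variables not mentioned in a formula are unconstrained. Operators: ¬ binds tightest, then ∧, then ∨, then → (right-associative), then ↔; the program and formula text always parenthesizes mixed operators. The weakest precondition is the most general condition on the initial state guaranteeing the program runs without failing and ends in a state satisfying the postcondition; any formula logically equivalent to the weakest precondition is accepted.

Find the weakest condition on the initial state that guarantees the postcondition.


Working backward. After the program, the postcondition r ≥ acc + acc + 8 ↔ u ≠ 2 must hold; in canonical form it is r ≥ 2*acc + 8 ↔ u ≠ 2.
Before u := acc + 2*acc: r ≥ 2*acc + 8 ↔ 3*acc ≠ 2
Before r := v + 1: v ≥ 2*acc + 7 ↔ 3*acc ≠ 2
Before acc := 2*u - 5: v ≥ 4*u - 3 ↔ 6*u ≠ 17
Before r := acc + acc - 9: v ≥ 4*u - 3 ↔ 6*u ≠ 17
Answer: WP = v ≥ 4*u - 3 ↔ 6*u ≠ 17


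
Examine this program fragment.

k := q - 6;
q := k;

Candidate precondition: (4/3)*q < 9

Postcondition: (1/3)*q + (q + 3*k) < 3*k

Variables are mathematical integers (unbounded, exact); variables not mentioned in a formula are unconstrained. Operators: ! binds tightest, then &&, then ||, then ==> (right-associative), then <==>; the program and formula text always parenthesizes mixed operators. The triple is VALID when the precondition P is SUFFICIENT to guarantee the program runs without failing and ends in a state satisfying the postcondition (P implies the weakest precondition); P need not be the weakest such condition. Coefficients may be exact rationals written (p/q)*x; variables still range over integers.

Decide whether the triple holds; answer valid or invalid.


Working backward. After the program, the postcondition (1/3)*q + (q + 3*k) < 3*k must hold; in canonical form it is (4/3)*q < 0.
Before q := k: (4/3)*k < 0
Before k := q - 6: (4/3)*q < 8
The weakest precondition is (4/3)*q < 8.
Check whether (4/3)*q < 9 implies it.
Countermodel: at the initial state q = 6, the precondition holds but the weakest precondition fails.
Answer: invalid


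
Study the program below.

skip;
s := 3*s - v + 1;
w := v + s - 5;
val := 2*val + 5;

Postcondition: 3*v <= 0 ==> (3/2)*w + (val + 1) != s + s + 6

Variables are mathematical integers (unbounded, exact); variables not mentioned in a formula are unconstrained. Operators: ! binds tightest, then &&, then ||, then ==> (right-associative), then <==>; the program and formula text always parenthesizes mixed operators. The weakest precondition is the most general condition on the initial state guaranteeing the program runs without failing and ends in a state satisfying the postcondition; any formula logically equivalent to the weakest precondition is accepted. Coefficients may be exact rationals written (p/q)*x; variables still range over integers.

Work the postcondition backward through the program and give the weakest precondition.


Working backward. After the program, the postcondition 3*v <= 0 ==> (3/2)*w + (val + 1) != s + s + 6 must hold; in canonical form it is 3*v <= 0 ==> val + (3/2)*w != 2*s + 5.
Before val := 2*val + 5: 3*v <= 0 ==> 2*val + (3/2)*w != 2*s
Before w := v + s - 5: 3*v <= 0 ==> (3/2)*v + 2*val != (1/2)*s + 15/2
Before s := 3*s - v + 1: 3*v <= 0 ==> 2*v + 2*val != (3/2)*s + 8
Before skip: 3*v <= 0 ==> 2*v + 2*val != (3/2)*s + 8
Answer: WP = 3*v <= 0 ==> 2*v + 2*val != (3/2)*s + 8


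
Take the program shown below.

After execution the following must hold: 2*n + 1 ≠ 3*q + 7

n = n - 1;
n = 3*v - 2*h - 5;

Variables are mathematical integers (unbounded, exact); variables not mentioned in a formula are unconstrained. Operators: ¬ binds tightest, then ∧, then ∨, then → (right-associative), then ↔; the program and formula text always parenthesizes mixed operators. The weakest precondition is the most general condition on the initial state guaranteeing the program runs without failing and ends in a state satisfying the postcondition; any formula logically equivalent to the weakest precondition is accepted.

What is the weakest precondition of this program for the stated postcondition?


Working backward. After the program, the postcondition 2*n + 1 ≠ 3*q + 7 must hold; in canonical form it is 2*n ≠ 3*q + 6.
Before n := 3*v - 2*h - 5: 6*v ≠ 4*h + 3*q + 16
Before n := n - 1: 6*v ≠ 4*h + 3*q + 16
Answer: WP = 6*v ≠ 4*h + 3*q + 16


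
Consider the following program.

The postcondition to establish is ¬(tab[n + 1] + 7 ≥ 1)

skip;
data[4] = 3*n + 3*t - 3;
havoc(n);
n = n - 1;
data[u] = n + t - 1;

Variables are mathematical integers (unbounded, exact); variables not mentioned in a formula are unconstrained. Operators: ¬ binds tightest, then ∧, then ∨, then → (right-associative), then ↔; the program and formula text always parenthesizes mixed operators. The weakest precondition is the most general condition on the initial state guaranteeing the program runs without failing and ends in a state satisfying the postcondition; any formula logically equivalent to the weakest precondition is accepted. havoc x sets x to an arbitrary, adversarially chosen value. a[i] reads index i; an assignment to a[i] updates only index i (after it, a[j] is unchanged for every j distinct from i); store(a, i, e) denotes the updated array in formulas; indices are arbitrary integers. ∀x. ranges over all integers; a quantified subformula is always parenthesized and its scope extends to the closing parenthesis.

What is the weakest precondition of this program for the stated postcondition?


Working backward. After the program, the postcondition ¬(tab[n + 1] + 7 ≥ 1) must hold; in canonical form it is ¬(tab[n + 1] ≥ -6).
Before data[u] := n + t - 1: ¬(tab[n + 1] ≥ -6)
Before n := n - 1: ¬(tab[n] ≥ -6)
Before havoc n: ∀n_1. (¬(tab[n_1] ≥ -6))
Before data[4] := 3*n + 3*t - 3: ∀n_1. (¬(tab[n_1] ≥ -6))
Before skip: ∀n_1. (¬(tab[n_1] ≥ -6))
Answer: WP = ∀n_1. (¬(tab[n_1] ≥ -6))


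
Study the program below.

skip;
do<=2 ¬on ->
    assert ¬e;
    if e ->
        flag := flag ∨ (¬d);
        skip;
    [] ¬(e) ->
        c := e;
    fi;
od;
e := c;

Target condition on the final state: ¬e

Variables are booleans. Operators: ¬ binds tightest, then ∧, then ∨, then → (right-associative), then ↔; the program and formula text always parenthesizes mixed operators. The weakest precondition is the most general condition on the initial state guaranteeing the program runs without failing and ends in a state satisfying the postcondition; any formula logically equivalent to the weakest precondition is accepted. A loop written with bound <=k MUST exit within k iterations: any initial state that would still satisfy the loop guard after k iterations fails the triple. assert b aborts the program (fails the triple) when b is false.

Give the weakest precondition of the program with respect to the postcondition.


Working backward. After the program, ¬e must hold.
Before e := c: ¬c
Before the loop (bound <=2), unroll the exhaustion recursion (WP_0 = exit-now case; WP_j = one more guarded iteration, up to j = 2):
  WP_0: on ∧ (¬c)
  WP_1: ((¬on) → ((¬e) ∧ (e → (on ∧ (¬c))) ∧ ((¬e) → (on ∧ (¬e))))) ∧ (on → (¬c))
  WP_2: ((¬on) → ((¬e) ∧ (e → (((¬on) → ((¬e) ∧ (e → (on ∧ (¬c))) ∧ ((¬e) → (on ∧ (¬e))))) ∧ (on → (¬c)))) ∧ ((¬e) → (((¬on) → ((¬e) ∧ (e → (on ∧ (¬e))) ∧ ((¬e) → (on ∧ (¬e))))) ∧ (on → (¬e)))))) ∧ (on → (¬c))
So before the loop: ((¬on) → ((¬e) ∧ (e → (((¬on) → ((¬e) ∧ (e → (on ∧ (¬c))) ∧ ((¬e) → (on ∧ (¬e))))) ∧ (on → (¬c)))) ∧ ((¬e) → (((¬on) → ((¬e) ∧ (e → (on ∧ (¬e))) ∧ ((¬e) → (on ∧ (¬e))))) ∧ (on → (¬e)))))) ∧ (on → (¬c))
Before skip: ((¬on) → ((¬e) ∧ (e → (((¬on) → ((¬e) ∧ (e → (on ∧ (¬c))) ∧ ((¬e) → (on ∧ (¬e))))) ∧ (on → (¬c)))) ∧ ((¬e) → (((¬on) → ((¬e) ∧ (e → (on ∧ (¬e))) ∧ ((¬e) → (on ∧ (¬e))))) ∧ (on → (¬e)))))) ∧ (on → (¬c))
Answer: WP = ((¬on) → ((¬e) ∧ (e → (((¬on) → ((¬e) ∧ (e → (on ∧ (¬c))) ∧ ((¬e) → (on ∧ (¬e))))) ∧ (on → (¬c)))) ∧ ((¬e) → (((¬on) → ((¬e) ∧ (e → (on ∧ (¬e))) ∧ ((¬e) → (on ∧ (¬e))))) ∧ (on → (¬e)))))) ∧ (on → (¬c))


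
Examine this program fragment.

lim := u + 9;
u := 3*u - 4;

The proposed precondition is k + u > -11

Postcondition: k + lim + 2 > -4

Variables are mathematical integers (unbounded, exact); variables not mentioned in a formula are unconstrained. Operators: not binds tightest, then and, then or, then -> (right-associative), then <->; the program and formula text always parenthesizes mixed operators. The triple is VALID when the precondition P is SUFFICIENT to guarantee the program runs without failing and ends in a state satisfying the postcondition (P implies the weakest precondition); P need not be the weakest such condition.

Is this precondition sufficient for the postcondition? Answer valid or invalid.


Working backward. After the program, the postcondition k + lim + 2 > -4 must hold; in canonical form it is k + lim > -6.
Before u := 3*u - 4: k + lim > -6
Before lim := u + 9: k + u > -15
The weakest precondition is k + u > -15.
Check whether k + u > -11 implies it.
Every state satisfying the precondition satisfies the weakest precondition: the implication holds.
Answer: valid


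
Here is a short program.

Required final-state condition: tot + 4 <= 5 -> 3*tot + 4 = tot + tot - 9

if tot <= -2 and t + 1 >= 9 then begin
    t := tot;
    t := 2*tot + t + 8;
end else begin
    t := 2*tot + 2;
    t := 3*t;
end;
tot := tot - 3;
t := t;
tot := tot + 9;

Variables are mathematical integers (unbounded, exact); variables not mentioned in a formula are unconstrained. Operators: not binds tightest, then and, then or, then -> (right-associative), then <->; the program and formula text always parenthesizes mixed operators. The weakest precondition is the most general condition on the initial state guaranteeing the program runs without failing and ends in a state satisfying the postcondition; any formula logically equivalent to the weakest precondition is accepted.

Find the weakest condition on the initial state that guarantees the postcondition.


Working backward. After the program, the postcondition tot + 4 <= 5 -> 3*tot + 4 = tot + tot - 9 must hold; in canonical form it is tot <= 1 -> tot = -13.
Before tot := tot + 9: tot <= -8 -> tot = -22
Before t := t: tot <= -8 -> tot = -22
Before tot := tot - 3: tot <= -5 -> tot = -19
Then branch requires tot <= -5 -> tot = -19; else branch requires tot <= -5 -> tot = -19.
Before the if: ((tot <= -2 and t >= 8) -> (tot <= -5 -> tot = -19)) and ((not (tot <= -2 and t >= 8)) -> (tot <= -5 -> tot = -19))
Answer: WP = ((tot <= -2 and t >= 8) -> (tot <= -5 -> tot = -19)) and ((not (tot <= -2 and t >= 8)) -> (tot <= -5 -> tot = -19))


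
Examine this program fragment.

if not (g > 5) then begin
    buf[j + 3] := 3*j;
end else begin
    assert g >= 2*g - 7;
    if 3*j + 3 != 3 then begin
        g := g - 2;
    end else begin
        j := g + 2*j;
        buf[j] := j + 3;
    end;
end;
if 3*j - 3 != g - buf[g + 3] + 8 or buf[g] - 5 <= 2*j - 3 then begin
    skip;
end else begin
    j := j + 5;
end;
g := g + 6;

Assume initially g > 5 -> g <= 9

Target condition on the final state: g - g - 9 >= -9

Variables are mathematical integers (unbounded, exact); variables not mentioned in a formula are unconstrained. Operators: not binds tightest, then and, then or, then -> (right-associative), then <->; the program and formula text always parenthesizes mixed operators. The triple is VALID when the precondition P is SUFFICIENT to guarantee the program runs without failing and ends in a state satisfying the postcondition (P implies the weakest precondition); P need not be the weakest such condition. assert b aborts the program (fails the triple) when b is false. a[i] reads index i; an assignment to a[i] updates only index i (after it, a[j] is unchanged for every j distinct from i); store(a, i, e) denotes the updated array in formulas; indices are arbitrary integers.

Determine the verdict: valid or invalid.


Working backward. After the program, the postcondition g - g - 9 >= -9 must hold; in canonical form it is true.
Before g := g + 6: true
Then branch requires true; else branch requires true.
Before the if: true
Then branch requires true; else branch requires g <= 7.
Before the if: g > 5 -> g <= 7
The weakest precondition is g > 5 -> g <= 7.
Check whether g > 5 -> g <= 9 implies it.
Countermodel: at the initial state g = 8, the precondition holds but the weakest precondition fails.
Answer: invalid


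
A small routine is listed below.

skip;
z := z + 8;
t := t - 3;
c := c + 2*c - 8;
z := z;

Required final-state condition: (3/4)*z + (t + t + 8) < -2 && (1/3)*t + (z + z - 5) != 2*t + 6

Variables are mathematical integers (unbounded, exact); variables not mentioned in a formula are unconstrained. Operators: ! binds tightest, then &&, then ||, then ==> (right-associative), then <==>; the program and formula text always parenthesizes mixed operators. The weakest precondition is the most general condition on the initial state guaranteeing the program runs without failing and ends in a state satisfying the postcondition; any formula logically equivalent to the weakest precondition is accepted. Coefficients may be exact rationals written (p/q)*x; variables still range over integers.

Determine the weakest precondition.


Working backward. After the program, the postcondition (3/4)*z + (t + t + 8) < -2 && (1/3)*t + (z + z - 5) != 2*t + 6 must hold; in canonical form it is 2*t + (3/4)*z < -10 && 2*z != (5/3)*t + 11.
Before z := z: 2*t + (3/4)*z < -10 && 2*z != (5/3)*t + 11
Before c := c + 2*c - 8: 2*t + (3/4)*z < -10 && 2*z != (5/3)*t + 11
Before t := t - 3: 2*t + (3/4)*z < -4 && 2*z != (5/3)*t + 6
Before z := z + 8: 2*t + (3/4)*z < -10 && 2*z != (5/3)*t - 10
Before skip: 2*t + (3/4)*z < -10 && 2*z != (5/3)*t - 10
Answer: WP = 2*t + (3/4)*z < -10 && 2*z != (5/3)*t - 10


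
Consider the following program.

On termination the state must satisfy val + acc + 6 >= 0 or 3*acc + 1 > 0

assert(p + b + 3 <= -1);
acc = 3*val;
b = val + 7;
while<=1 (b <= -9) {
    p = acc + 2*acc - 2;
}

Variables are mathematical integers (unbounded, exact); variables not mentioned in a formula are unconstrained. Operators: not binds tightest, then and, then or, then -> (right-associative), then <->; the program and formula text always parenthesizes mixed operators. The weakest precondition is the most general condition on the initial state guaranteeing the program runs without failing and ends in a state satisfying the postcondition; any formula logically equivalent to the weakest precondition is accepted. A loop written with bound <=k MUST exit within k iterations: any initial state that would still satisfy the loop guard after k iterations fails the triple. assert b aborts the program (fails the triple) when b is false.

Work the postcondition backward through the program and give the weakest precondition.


Working backward. After the program, the postcondition val + acc + 6 >= 0 or 3*acc + 1 > 0 must hold; in canonical form it is acc + val >= -6 or 3*acc > -1.
Before the loop (bound <=1), unroll the exhaustion recursion (WP_0 = exit-now case; WP_j = one more guarded iteration, up to j = 1):
  WP_0: (not (b <= -9)) and (acc + val >= -6 or 3*acc > -1)
  WP_1: (b <= -9 -> ((not (b <= -9)) and (acc + val >= -6 or 3*acc > -1))) and ((not (b <= -9)) -> (acc + val >= -6 or 3*acc > -1))
So before the loop: (b <= -9 -> ((not (b <= -9)) and (acc + val >= -6 or 3*acc > -1))) and ((not (b <= -9)) -> (acc + val >= -6 or 3*acc > -1))
Before b := val + 7: (val <= -16 -> ((not (val <= -16)) and (acc + val >= -6 or 3*acc > -1))) and ((not (val <= -16)) -> (acc + val >= -6 or 3*acc > -1))
Before acc := 3*val: (val <= -16 -> ((not (val <= -16)) and (4*val >= -6 or 9*val > -1))) and ((not (val <= -16)) -> (4*val >= -6 or 9*val > -1))
Before assert p + b + 3 <= -1: b + p <= -4 and (val <= -16 -> ((not (val <= -16)) and (4*val >= -6 or 9*val > -1))) and ((not (val <= -16)) -> (4*val >= -6 or 9*val > -1))
Answer: WP = b + p <= -4 and (val <= -16 -> ((not (val <= -16)) and (4*val >= -6 or 9*val > -1))) and ((not (val <= -16)) -> (4*val >= -6 or 9*val > -1))


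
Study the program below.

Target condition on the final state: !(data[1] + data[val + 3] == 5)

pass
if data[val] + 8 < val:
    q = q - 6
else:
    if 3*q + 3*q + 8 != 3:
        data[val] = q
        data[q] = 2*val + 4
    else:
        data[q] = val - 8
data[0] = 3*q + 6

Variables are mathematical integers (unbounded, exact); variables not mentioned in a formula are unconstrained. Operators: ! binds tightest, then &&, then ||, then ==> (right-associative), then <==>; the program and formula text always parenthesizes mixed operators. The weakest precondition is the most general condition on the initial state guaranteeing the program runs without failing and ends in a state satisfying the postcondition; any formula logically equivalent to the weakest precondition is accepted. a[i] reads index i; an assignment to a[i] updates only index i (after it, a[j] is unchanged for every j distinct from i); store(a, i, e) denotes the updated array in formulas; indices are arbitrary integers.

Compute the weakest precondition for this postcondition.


Working backward. After the program, the postcondition !(data[1] + data[val + 3] == 5) must hold; in canonical form it is !(data[val + 3] + data[1] == 5).
Before data[0] := 3*q + 6: !(data[1] + store(data, 0, 3*q + 6)[val + 3] == 5)
Then branch requires !(data[1] + store(data, 0, 3*q - 12)[val + 3] == 5); else branch requires (6*q != -5 ==> (!(store(store(data, val, q), q, 2*val + 4)[1] + store(store(store(data, val, q), q, 2*val + 4), 0, 3*q + 6)[val + 3] == 5))) && ((!(6*q != -5)) ==> (!(store(data, q, val - 8)[1] + store(store(data, q, val - 8), 0, 3*q + 6)[val + 3] == 5))).
Before the if: (data[val] < val - 8 ==> (!(data[1] + store(data, 0, 3*q - 12)[val + 3] == 5))) && ((!(data[val] < val - 8)) ==> ((6*q != -5 ==> (!(store(store(data, val, q), q, 2*val + 4)[1] + store(store(store(data, val, q), q, 2*val + 4), 0, 3*q + 6)[val + 3] == 5))) && ((!(6*q != -5)) ==> (!(store(data, q, val - 8)[1] + store(store(data, q, val - 8), 0, 3*q + 6)[val + 3] == 5)))))
Before skip: (data[val] < val - 8 ==> (!(data[1] + store(data, 0, 3*q - 12)[val + 3] == 5))) && ((!(data[val] < val - 8)) ==> ((6*q != -5 ==> (!(store(store(data, val, q), q, 2*val + 4)[1] + store(store(store(data, val, q), q, 2*val + 4), 0, 3*q + 6)[val + 3] == 5))) && ((!(6*q != -5)) ==> (!(store(data, q, val - 8)[1] + store(store(data, q, val - 8), 0, 3*q + 6)[val + 3] == 5)))))
Answer: WP = (data[val] < val - 8 ==> (!(data[1] + store(data, 0, 3*q - 12)[val + 3] == 5))) && ((!(data[val] < val - 8)) ==> ((6*q != -5 ==> (!(store(store(data, val, q), q, 2*val + 4)[1] + store(store(store(data, val, q), q, 2*val + 4), 0, 3*q + 6)[val + 3] == 5))) && ((!(6*q != -5)) ==> (!(store(data, q, val - 8)[1] + store(store(data, q, val - 8), 0, 3*q + 6)[val + 3] == 5)))))


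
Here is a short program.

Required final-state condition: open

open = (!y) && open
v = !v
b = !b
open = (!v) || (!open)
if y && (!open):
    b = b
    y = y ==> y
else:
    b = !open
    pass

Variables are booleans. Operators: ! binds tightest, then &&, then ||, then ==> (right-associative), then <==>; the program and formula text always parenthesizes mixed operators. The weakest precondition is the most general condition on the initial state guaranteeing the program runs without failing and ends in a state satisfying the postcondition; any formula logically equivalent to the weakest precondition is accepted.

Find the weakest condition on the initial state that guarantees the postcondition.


Working backward. After the program, open must hold.
Then branch requires open; else branch requires open.
Before the if: ((y && (!open)) ==> open) && ((!(y && (!open))) ==> open)
Before open := (!v) || (!open): ((y && (!((!v) || (!open)))) ==> ((!v) || (!open))) && ((!(y && (!((!v) || (!open))))) ==> ((!v) || (!open)))
Before b := !b: ((y && (!((!v) || (!open)))) ==> ((!v) || (!open))) && ((!(y && (!((!v) || (!open))))) ==> ((!v) || (!open)))
Before v := !v: ((y && (!(v || (!open)))) ==> (v || (!open))) && ((!(y && (!(v || (!open))))) ==> (v || (!open)))
Before open := (!y) && open: ((y && (!(v || (!((!y) && open))))) ==> (v || (!((!y) && open)))) && ((!(y && (!(v || (!((!y) && open)))))) ==> (v || (!((!y) && open))))
Answer: WP = ((y && (!(v || (!((!y) && open))))) ==> (v || (!((!y) && open)))) && ((!(y && (!(v || (!((!y) && open)))))) ==> (v || (!((!y) && open))))


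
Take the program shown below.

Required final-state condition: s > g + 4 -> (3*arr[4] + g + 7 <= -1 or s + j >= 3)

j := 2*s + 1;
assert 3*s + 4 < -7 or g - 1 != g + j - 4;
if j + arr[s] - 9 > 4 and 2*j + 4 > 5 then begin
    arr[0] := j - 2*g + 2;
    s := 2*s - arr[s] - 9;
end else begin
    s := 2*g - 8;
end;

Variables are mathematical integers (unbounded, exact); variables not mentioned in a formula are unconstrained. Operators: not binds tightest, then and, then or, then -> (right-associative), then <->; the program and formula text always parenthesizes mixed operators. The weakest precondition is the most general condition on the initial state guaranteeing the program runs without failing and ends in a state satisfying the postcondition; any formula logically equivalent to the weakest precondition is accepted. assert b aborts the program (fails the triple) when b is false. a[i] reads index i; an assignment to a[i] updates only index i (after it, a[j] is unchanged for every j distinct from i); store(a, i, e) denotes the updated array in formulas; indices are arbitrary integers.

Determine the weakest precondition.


Working backward. After the program, the postcondition s > g + 4 -> (3*arr[4] + g + 7 <= -1 or s + j >= 3) must hold; in canonical form it is s > g + 4 -> (3*arr[4] + g <= -8 or j + s >= 3).
Then branch requires 2*s > store(arr, 0, -2*g + j + 2)[s] + g + 13 -> (3*arr[4] + g <= -8 or j + 2*s >= store(arr, 0, -2*g + j + 2)[s] + 12); else branch requires g > 12 -> (3*arr[4] + g <= -8 or 2*g + j >= 11).
Before the if: ((arr[s] + j > 13 and 2*j > 1) -> (2*s > store(arr, 0, -2*g + j + 2)[s] + g + 13 -> (3*arr[4] + g <= -8 or j + 2*s >= store(arr, 0, -2*g + j + 2)[s] + 12))) and ((not (arr[s] + j > 13 and 2*j > 1)) -> (g > 12 -> (3*arr[4] + g <= -8 or 2*g + j >= 11)))
Before assert 3*s + 4 < -7 or g - 1 != g + j - 4: (3*s < -11 or j != 3) and ((arr[s] + j > 13 and 2*j > 1) -> (2*s > store(arr, 0, -2*g + j + 2)[s] + g + 13 -> (3*arr[4] + g <= -8 or j + 2*s >= store(arr, 0, -2*g + j + 2)[s] + 12))) and ((not (arr[s] + j > 13 and 2*j > 1)) -> (g > 12 -> (3*arr[4] + g <= -8 or 2*g + j >= 11)))
Before j := 2*s + 1: (3*s < -11 or 2*s != 2) and ((arr[s] + 2*s > 12 and 4*s > -1) -> (2*s > store(arr, 0, -2*g + 2*s + 3)[s] + g + 13 -> (3*arr[4] + g <= -8 or 4*s >= store(arr, 0, -2*g + 2*s + 3)[s] + 11))) and ((not (arr[s] + 2*s > 12 and 4*s > -1)) -> (g > 12 -> (3*arr[4] + g <= -8 or 2*g + 2*s >= 10)))
Answer: WP = (3*s < -11 or 2*s != 2) and ((arr[s] + 2*s > 12 and 4*s > -1) -> (2*s > store(arr, 0, -2*g + 2*s + 3)[s] + g + 13 -> (3*arr[4] + g <= -8 or 4*s >= store(arr, 0, -2*g + 2*s + 3)[s] + 11))) and ((not (arr[s] + 2*s > 12 and 4*s > -1)) -> (g > 12 -> (3*arr[4] + g <= -8 or 2*g + 2*s >= 10)))


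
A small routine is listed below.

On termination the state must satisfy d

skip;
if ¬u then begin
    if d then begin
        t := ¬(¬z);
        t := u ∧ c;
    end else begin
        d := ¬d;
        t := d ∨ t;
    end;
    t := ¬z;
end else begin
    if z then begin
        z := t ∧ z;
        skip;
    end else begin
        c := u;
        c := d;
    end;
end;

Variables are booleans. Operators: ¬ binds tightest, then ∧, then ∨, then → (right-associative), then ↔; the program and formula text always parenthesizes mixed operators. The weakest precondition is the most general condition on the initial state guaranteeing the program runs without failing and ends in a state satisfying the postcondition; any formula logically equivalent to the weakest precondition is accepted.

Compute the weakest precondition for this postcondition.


Working backward. After the program, d must hold.
Then branch requires true; else branch requires (z → d) ∧ ((¬z) → d).
Before the if: u → ((z → d) ∧ ((¬z) → d))
Before skip: u → ((z → d) ∧ ((¬z) → d))
Answer: WP = u → ((z → d) ∧ ((¬z) → d))


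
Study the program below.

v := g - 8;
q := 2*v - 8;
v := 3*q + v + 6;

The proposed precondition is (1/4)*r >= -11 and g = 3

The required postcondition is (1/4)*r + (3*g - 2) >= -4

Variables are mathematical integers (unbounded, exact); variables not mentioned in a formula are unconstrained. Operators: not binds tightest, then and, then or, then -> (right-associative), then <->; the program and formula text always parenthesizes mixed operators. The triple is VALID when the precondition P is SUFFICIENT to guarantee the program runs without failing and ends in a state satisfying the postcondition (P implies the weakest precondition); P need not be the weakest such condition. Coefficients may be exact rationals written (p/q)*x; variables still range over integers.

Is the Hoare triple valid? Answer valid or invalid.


Working backward. After the program, the postcondition (1/4)*r + (3*g - 2) >= -4 must hold; in canonical form it is 3*g + (1/4)*r >= -2.
Before v := 3*q + v + 6: 3*g + (1/4)*r >= -2
Before q := 2*v - 8: 3*g + (1/4)*r >= -2
Before v := g - 8: 3*g + (1/4)*r >= -2
The weakest precondition is 3*g + (1/4)*r >= -2.
Check whether (1/4)*r >= -11 and g = 3 implies it.
Every state satisfying the precondition satisfies the weakest precondition: the implication holds.
Answer: valid


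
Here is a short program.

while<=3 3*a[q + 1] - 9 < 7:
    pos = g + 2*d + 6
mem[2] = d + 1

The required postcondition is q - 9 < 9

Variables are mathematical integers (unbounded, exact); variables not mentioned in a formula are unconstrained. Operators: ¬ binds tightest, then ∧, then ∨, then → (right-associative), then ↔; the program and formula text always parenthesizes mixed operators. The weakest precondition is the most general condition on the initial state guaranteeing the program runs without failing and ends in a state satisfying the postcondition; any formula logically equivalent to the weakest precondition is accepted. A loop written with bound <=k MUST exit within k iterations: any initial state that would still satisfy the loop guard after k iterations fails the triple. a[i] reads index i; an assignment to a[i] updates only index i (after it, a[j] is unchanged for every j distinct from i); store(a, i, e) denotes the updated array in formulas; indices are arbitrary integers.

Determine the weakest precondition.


Working backward. After the program, the postcondition q - 9 < 9 must hold; in canonical form it is q < 18.
Before mem[2] := d + 1: q < 18
Before the loop (bound <=3), unroll the exhaustion recursion (WP_0 = exit-now case; WP_j = one more guarded iteration, up to j = 3):
  WP_0: (¬(3*a[q + 1] < 16)) ∧ q < 18
  WP_1: (3*a[q + 1] < 16 → ((¬(3*a[q + 1] < 16)) ∧ q < 18)) ∧ ((¬(3*a[q + 1] < 16)) → q < 18)
  WP_2: (3*a[q + 1] < 16 → ((3*a[q + 1] < 16 → ((¬(3*a[q + 1] < 16)) ∧ q < 18)) ∧ ((¬(3*a[q + 1] < 16)) → q < 18))) ∧ ((¬(3*a[q + 1] < 16)) → q < 18)
  WP_3: (3*a[q + 1] < 16 → ((3*a[q + 1] < 16 → ((3*a[q + 1] < 16 → ((¬(3*a[q + 1] < 16)) ∧ q < 18)) ∧ ((¬(3*a[q + 1] < 16)) → q < 18))) ∧ ((¬(3*a[q + 1] < 16)) → q < 18))) ∧ ((¬(3*a[q + 1] < 16)) → q < 18)
So before the loop: (3*a[q + 1] < 16 → ((3*a[q + 1] < 16 → ((3*a[q + 1] < 16 → ((¬(3*a[q + 1] < 16)) ∧ q < 18)) ∧ ((¬(3*a[q + 1] < 16)) → q < 18))) ∧ ((¬(3*a[q + 1] < 16)) → q < 18))) ∧ ((¬(3*a[q + 1] < 16)) → q < 18)
Answer: WP = (3*a[q + 1] < 16 → ((3*a[q + 1] < 16 → ((3*a[q + 1] < 16 → ((¬(3*a[q + 1] < 16)) ∧ q < 18)) ∧ ((¬(3*a[q + 1] < 16)) → q < 18))) ∧ ((¬(3*a[q + 1] < 16)) → q < 18))) ∧ ((¬(3*a[q + 1] < 16)) → q < 18)


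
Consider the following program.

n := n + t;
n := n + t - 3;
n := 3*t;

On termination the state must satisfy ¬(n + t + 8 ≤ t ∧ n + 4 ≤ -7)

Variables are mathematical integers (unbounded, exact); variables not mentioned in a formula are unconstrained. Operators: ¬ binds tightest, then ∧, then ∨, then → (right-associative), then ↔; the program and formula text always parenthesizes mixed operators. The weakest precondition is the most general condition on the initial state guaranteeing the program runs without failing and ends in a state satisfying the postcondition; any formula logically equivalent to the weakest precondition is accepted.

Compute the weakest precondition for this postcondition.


Working backward. After the program, the postcondition ¬(n + t + 8 ≤ t ∧ n + 4 ≤ -7) must hold; in canonical form it is ¬(n ≤ -8 ∧ n ≤ -11).
Before n := 3*t: ¬(3*t ≤ -8 ∧ 3*t ≤ -11)
Before n := n + t - 3: ¬(3*t ≤ -8 ∧ 3*t ≤ -11)
Before n := n + t: ¬(3*t ≤ -8 ∧ 3*t ≤ -11)
Answer: WP = ¬(3*t ≤ -8 ∧ 3*t ≤ -11)


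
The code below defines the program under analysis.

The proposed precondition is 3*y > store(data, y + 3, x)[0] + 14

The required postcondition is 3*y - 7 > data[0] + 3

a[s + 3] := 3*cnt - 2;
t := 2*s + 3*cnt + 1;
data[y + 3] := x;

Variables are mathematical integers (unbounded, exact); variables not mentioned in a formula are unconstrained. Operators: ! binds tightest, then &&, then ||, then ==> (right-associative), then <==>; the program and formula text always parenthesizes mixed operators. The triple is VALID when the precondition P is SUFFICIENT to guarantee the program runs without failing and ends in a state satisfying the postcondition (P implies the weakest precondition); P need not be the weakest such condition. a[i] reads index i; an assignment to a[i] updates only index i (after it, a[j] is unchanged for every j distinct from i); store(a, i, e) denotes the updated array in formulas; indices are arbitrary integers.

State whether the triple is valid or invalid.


Working backward. After the program, the postcondition 3*y - 7 > data[0] + 3 must hold; in canonical form it is 3*y > data[0] + 10.
Before data[y + 3] := x: 3*y > store(data, y + 3, x)[0] + 10
Before t := 2*s + 3*cnt + 1: 3*y > store(data, y + 3, x)[0] + 10
Before a[s + 3] := 3*cnt - 2: 3*y > store(data, y + 3, x)[0] + 10
The weakest precondition is 3*y > store(data, y + 3, x)[0] + 10.
Check whether 3*y > store(data, y + 3, x)[0] + 14 implies it.
Every state satisfying the precondition satisfies the weakest precondition: the implication holds.
Answer: valid


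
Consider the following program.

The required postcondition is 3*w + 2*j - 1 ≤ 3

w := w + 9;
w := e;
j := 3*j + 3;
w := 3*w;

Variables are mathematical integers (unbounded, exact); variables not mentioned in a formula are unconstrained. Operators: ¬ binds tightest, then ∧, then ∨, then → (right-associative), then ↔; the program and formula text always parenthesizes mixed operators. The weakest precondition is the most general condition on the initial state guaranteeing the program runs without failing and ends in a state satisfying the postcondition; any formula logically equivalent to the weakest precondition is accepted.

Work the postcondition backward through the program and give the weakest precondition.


Working backward. After the program, the postcondition 3*w + 2*j - 1 ≤ 3 must hold; in canonical form it is 2*j + 3*w ≤ 4.
Before w := 3*w: 2*j + 9*w ≤ 4
Before j := 3*j + 3: 6*j + 9*w ≤ -2
Before w := e: 9*e + 6*j ≤ -2
Before w := w + 9: 9*e + 6*j ≤ -2
Answer: WP = 9*e + 6*j ≤ -2


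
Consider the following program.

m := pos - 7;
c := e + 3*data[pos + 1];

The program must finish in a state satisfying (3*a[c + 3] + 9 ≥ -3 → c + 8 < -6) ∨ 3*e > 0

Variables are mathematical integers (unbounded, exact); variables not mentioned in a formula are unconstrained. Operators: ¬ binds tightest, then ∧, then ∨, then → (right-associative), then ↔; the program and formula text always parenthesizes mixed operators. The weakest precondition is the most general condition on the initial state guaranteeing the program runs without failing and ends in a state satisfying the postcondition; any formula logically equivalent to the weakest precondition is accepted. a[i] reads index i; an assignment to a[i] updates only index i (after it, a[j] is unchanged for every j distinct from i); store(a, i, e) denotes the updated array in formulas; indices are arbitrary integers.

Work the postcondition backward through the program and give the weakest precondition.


Working backward. After the program, the postcondition (3*a[c + 3] + 9 ≥ -3 → c + 8 < -6) ∨ 3*e > 0 must hold; in canonical form it is (3*a[c + 3] ≥ -12 → c < -14) ∨ 3*e > 0.
Before c := e + 3*data[pos + 1]: (3*a[3*data[pos + 1] + e + 3] ≥ -12 → 3*data[pos + 1] + e < -14) ∨ 3*e > 0
Before m := pos - 7: (3*a[3*data[pos + 1] + e + 3] ≥ -12 → 3*data[pos + 1] + e < -14) ∨ 3*e > 0
Answer: WP = (3*a[3*data[pos + 1] + e + 3] ≥ -12 → 3*data[pos + 1] + e < -14) ∨ 3*e > 0


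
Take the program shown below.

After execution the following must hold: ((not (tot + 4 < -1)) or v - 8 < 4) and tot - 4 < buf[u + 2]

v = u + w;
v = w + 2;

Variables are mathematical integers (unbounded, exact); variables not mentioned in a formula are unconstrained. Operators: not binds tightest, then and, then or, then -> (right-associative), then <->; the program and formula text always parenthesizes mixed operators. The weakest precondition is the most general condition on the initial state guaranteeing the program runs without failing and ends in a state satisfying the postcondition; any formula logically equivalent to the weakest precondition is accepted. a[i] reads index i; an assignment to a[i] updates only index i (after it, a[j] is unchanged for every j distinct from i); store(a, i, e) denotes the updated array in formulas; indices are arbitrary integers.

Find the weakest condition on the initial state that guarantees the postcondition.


Working backward. After the program, the postcondition ((not (tot + 4 < -1)) or v - 8 < 4) and tot - 4 < buf[u + 2] must hold; in canonical form it is ((not (tot < -5)) or v < 12) and tot < buf[u + 2] + 4.
Before v := w + 2: ((not (tot < -5)) or w < 10) and tot < buf[u + 2] + 4
Before v := u + w: ((not (tot < -5)) or w < 10) and tot < buf[u + 2] + 4
Answer: WP = ((not (tot < -5)) or w < 10) and tot < buf[u + 2] + 4


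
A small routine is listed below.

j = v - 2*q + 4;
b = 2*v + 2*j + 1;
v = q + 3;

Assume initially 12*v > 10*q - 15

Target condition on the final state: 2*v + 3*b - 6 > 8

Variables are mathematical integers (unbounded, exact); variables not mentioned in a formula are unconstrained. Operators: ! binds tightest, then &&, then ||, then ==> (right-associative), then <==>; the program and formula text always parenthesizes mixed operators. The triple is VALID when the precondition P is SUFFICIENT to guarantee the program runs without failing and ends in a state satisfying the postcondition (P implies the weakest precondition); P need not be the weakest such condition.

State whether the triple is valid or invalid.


Working backward. After the program, the postcondition 2*v + 3*b - 6 > 8 must hold; in canonical form it is 3*b + 2*v > 14.
Before v := q + 3: 3*b + 2*q > 8
Before b := 2*v + 2*j + 1: 6*j + 2*q + 6*v > 5
Before j := v - 2*q + 4: 12*v > 10*q - 19
The weakest precondition is 12*v > 10*q - 19.
Check whether 12*v > 10*q - 15 implies it.
Every state satisfying the precondition satisfies the weakest precondition: the implication holds.
Answer: valid


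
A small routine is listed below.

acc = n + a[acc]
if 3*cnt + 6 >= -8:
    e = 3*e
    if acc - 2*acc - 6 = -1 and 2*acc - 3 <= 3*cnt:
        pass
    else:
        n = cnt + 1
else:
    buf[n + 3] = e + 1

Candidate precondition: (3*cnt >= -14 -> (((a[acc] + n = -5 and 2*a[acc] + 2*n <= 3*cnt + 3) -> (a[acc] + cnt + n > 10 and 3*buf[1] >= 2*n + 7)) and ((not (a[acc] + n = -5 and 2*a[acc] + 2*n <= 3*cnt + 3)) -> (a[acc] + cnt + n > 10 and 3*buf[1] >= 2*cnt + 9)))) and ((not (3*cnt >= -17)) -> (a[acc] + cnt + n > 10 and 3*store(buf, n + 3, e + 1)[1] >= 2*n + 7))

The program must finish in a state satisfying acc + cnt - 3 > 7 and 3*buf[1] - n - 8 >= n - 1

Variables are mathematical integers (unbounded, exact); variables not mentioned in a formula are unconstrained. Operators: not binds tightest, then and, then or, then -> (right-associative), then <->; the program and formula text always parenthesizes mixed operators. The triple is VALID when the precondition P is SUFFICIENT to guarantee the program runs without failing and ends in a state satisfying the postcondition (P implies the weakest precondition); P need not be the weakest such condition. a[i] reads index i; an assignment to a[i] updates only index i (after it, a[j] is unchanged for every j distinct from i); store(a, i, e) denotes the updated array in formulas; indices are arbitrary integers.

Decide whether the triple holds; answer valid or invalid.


Working backward. After the program, the postcondition acc + cnt - 3 > 7 and 3*buf[1] - n - 8 >= n - 1 must hold; in canonical form it is acc + cnt > 10 and 3*buf[1] >= 2*n + 7.
Then branch requires ((acc = -5 and 2*acc <= 3*cnt + 3) -> (acc + cnt > 10 and 3*buf[1] >= 2*n + 7)) and ((not (acc = -5 and 2*acc <= 3*cnt + 3)) -> (acc + cnt > 10 and 3*buf[1] >= 2*cnt + 9)); else branch requires acc + cnt > 10 and 3*store(buf, n + 3, e + 1)[1] >= 2*n + 7.
Before the if: (3*cnt >= -14 -> (((acc = -5 and 2*acc <= 3*cnt + 3) -> (acc + cnt > 10 and 3*buf[1] >= 2*n + 7)) and ((not (acc = -5 and 2*acc <= 3*cnt + 3)) -> (acc + cnt > 10 and 3*buf[1] >= 2*cnt + 9)))) and ((not (3*cnt >= -14)) -> (acc + cnt > 10 and 3*store(buf, n + 3, e + 1)[1] >= 2*n + 7))
Before acc := n + a[acc]: (3*cnt >= -14 -> (((a[acc] + n = -5 and 2*a[acc] + 2*n <= 3*cnt + 3) -> (a[acc] + cnt + n > 10 and 3*buf[1] >= 2*n + 7)) and ((not (a[acc] + n = -5 and 2*a[acc] + 2*n <= 3*cnt + 3)) -> (a[acc] + cnt + n > 10 and 3*buf[1] >= 2*cnt + 9)))) and ((not (3*cnt >= -14)) -> (a[acc] + cnt + n > 10 and 3*store(buf, n + 3, e + 1)[1] >= 2*n + 7))
The weakest precondition is (3*cnt >= -14 -> (((a[acc] + n = -5 and 2*a[acc] + 2*n <= 3*cnt + 3) -> (a[acc] + cnt + n > 10 and 3*buf[1] >= 2*n + 7)) and ((not (a[acc] + n = -5 and 2*a[acc] + 2*n <= 3*cnt + 3)) -> (a[acc] + cnt + n > 10 and 3*buf[1] >= 2*cnt + 9)))) and ((not (3*cnt >= -14)) -> (a[acc] + cnt + n > 10 and 3*store(buf, n + 3, e + 1)[1] >= 2*n + 7)).
Check whether (3*cnt >= -14 -> (((a[acc] + n = -5 and 2*a[acc] + 2*n <= 3*cnt + 3) -> (a[acc] + cnt + n > 10 and 3*buf[1] >= 2*n + 7)) and ((not (a[acc] + n = -5 and 2*a[acc] + 2*n <= 3*cnt + 3)) -> (a[acc] + cnt + n > 10 and 3*buf[1] >= 2*cnt + 9)))) and ((not (3*cnt >= -17)) -> (a[acc] + cnt + n > 10 and 3*store(buf, n + 3, e + 1)[1] >= 2*n + 7)) implies it.
Countermodel: at the initial state a = {[0] = 15, [1] = 15, [3] = 15, elsewhere 15}, acc = 0, buf = {[0] = 0, [1] = 0, [3] = 0, elsewhere 0}, cnt = -5, e = -1, n = 0, the precondition holds but the weakest precondition fails.
Answer: invalid
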